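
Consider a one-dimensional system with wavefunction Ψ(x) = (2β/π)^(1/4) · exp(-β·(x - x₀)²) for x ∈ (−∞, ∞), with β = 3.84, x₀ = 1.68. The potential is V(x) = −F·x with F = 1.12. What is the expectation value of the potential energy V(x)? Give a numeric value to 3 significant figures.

⟨V⟩ = ∫ V(x)·|Ψ|² dx.
Gaussian moments (u = x − x₀): ∫u^(2j)·e^(−2βu²) du = (2j−1)!!/(4β)^j · √(π/(2β)), odd powers integrate to 0; here √(π/(2β)) = 0.63958.
⟨V⟩ = -1.8816.

-1.88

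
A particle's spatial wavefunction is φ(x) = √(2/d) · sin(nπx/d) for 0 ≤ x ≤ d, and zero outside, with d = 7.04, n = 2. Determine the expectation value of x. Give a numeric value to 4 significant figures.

⟨x⟩ = ∫ x·|φ|² dx (integrals over the domain).
With sin²θ = (1 − cos2θ)/2 on 0 ≤ x ≤ d: ∫sin²(nπx/d) dx = d/2, ∫x·sin²(nπx/d) dx = d²/4, ∫x²·sin²(nπx/d) dx = d³·(1/6 − 1/(4n²π²)); higher powers xᵏ the same way, integrating xᵏ·cos(2nπx/d) by parts.
⟨x⟩ = 3.5200.

3.520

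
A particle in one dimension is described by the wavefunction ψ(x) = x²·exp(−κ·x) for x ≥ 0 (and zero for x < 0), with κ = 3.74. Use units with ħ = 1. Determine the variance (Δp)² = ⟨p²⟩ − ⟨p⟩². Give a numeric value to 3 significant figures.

Compute ⟨p⟩ and ⟨p²⟩ separately; (Δp)² = ⟨p²⟩ − ⟨p⟩².
Differentiate x²·exp(−κ·x) with the product rule; every integrand then reduces to terms xʲ·e^(−2κx) on [0, ∞), with ∫₀^∞ xʲ·e^(−2κx) dx = j!/(2κ)^(j+1).
Normalization: ∫|ψ|² dx = 0.0010250.
⟨p⟩ = 0.0000 and ⟨p²⟩ = 4.6625.
(Δp)² = 4.6625 − (0.0000)² = 4.6625.

4.66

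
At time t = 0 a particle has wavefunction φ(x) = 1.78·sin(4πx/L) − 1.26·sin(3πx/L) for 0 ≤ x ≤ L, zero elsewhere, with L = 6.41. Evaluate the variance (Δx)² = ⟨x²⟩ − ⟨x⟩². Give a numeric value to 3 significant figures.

Compute ⟨x⟩ and ⟨x²⟩ separately, then (Δx)² = ⟨x²⟩ − ⟨x⟩².
On 0 ≤ x ≤ L (j ≠ l): ∫sin²(jπx/L) dx = L/2, ∫sin(jπx/L)·sin(lπx/L) dx = 0; diagonal moments ∫x·sin²(jπx/L) dx = L²/4, ∫x²·sin²(jπx/L) dx = L³·(1/6 − 1/(4j²π²)); cross terms ∫x·sin(jπx/L)·sin(lπx/L) dx = 0 for j + l even and −4jlL²/(π²(j² − l²)²) for j + l odd, ∫x²·sin(jπx/L)·sin(lπx/L) dx = (−1)^(j+l)·4jlL³/(π²(j² − l²)²); higher powers the same way via product-to-sum and parts.
Normalization: ∫|φ|² dx = 15.243.
⟨x⟩ = 4.4051 and ⟨x²⟩ = 21.225.
(Δx)² = 21.225 − (4.4051)² = 1.8199.

1.82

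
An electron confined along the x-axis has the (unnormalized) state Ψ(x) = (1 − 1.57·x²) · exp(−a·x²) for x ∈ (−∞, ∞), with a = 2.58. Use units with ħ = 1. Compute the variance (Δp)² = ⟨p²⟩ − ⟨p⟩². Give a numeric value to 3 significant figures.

Compute ⟨p⟩ and ⟨p²⟩ separately; (Δp)² = ⟨p²⟩ − ⟨p⟩².
Expand each integrand as polynomial × e^(−2ax²) and use ∫x^(2j)·e^(−2ax²) dx = (2j−1)!!/(4a)^j · √(π/(2a)), odd powers → 0; here √(π/(2a)) = 0.78028. Differentiate with the product rule, d/dx e^(−ax²) = −2ax·e^(−ax²).
Normalization: ∫|Ψ|² dx = 0.59705.
⟨p⟩ = 0.0000 and ⟨p²⟩ = 4.9440.
(Δp)² = 4.9440 − (0.0000)² = 4.9440.

4.94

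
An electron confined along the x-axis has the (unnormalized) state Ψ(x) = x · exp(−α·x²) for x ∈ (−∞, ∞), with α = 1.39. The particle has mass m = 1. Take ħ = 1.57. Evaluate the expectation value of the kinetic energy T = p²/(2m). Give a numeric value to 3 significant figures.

5.14

T = −(ħ²/2m) d²/dx², so ⟨T⟩ = −(ħ²/2m) ∫ Ψ*·Ψ'' dx / ∫|Ψ|² dx; with m = 1.
Expand each integrand as polynomial × e^(−2αx²) and use ∫x^(2j)·e^(−2αx²) dx = (2j−1)!!/(4α)^j · √(π/(2α)), odd powers → 0; here √(π/(2α)) = 1.0630. Differentiate with the product rule, d/dx e^(−αx²) = −2αx·e^(−αx²).
State is unnormalized: ∫|Ψ|² dx = 0.19120, and ∫Ψ*·(−ħ²/2m · Ψ'') dx = 0.98261, so ⟨T⟩ = 0.98261 / 0.19120.
⟨T⟩ = 5.1393.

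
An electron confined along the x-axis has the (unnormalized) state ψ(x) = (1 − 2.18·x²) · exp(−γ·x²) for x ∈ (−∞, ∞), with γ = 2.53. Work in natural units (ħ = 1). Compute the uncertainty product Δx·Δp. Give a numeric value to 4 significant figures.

0.5941

Δx = √(⟨x²⟩−⟨x⟩²), Δp = √(⟨p²⟩−⟨p⟩²).
Expand each integrand as polynomial × e^(−2γx²) and use ∫x^(2j)·e^(−2γx²) dx = (2j−1)!!/(4γ)^j · √(π/(2γ)), odd powers → 0; here √(π/(2γ)) = 0.78795. Differentiate with the product rule, d/dx e^(−γx²) = −2γx·e^(−γx²).
Normalization: ∫|ψ|² dx = 0.55817.
⟨x⟩ = 0.0000, ⟨x²⟩ = 0.056294 ⇒ Δx = 0.23726.
⟨p⟩ = 0.0000, ⟨p²⟩ = 6.2704 ⇒ Δp = 2.5041.
Δx·Δp = 0.59413.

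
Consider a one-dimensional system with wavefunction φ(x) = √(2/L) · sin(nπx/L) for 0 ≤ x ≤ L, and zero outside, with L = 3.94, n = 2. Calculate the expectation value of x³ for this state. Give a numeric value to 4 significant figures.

14.13

⟨x³⟩ = ∫ x³·|φ|² dx (integrals over the domain).
With sin²θ = (1 − cos2θ)/2 on 0 ≤ x ≤ L: ∫sin²(nπx/L) dx = L/2, ∫x·sin²(nπx/L) dx = L²/4, ∫x²·sin²(nπx/L) dx = L³·(1/6 − 1/(4n²π²)); higher powers xᵏ the same way, integrating xᵏ·cos(2nπx/L) by parts.
⟨x³⟩ = 14.129.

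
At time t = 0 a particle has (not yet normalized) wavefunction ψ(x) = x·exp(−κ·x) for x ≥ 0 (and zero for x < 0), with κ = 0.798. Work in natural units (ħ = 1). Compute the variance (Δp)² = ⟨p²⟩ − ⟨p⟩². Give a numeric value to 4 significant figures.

Compute ⟨p⟩ and ⟨p²⟩ separately; (Δp)² = ⟨p²⟩ − ⟨p⟩².
Differentiate x·exp(−κ·x) with the product rule; every integrand then reduces to terms xʲ·e^(−2κx) on [0, ∞), with ∫₀^∞ xʲ·e^(−2κx) dx = j!/(2κ)^(j+1).
Normalization: ∫|ψ|² dx = 0.49196.
⟨p⟩ = 0.0000 and ⟨p²⟩ = 0.63680.
(Δp)² = 0.63680 − (0.0000)² = 0.63680.

0.6368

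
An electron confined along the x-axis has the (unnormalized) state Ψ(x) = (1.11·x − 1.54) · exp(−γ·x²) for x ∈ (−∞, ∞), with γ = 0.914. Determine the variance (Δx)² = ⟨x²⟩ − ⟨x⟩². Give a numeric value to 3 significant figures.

Compute ⟨x⟩ and ⟨x²⟩ separately, then (Δx)² = ⟨x²⟩ − ⟨x⟩².
Expand each integrand as polynomial × e^(−2γx²) and use ∫x^(2j)·e^(−2γx²) dx = (2j−1)!!/(4γ)^j · √(π/(2γ)), odd powers → 0; here √(π/(2γ)) = 1.3110.
Normalization: ∫|Ψ|² dx = 3.5509.
⟨x⟩ = -0.34524 and ⟨x²⟩ = 0.34159.
(Δx)² = 0.34159 − (-0.34524)² = 0.22240.

0.222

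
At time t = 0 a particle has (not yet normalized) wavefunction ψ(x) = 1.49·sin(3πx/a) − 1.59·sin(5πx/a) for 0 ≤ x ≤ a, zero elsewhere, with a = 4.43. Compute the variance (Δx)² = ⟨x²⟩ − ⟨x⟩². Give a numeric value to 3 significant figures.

0.632

Compute ⟨x⟩ and ⟨x²⟩ separately, then (Δx)² = ⟨x²⟩ − ⟨x⟩².
On 0 ≤ x ≤ a (j ≠ l): ∫sin²(jπx/a) dx = a/2, ∫sin(jπx/a)·sin(lπx/a) dx = 0; diagonal moments ∫x·sin²(jπx/a) dx = a²/4, ∫x²·sin²(jπx/a) dx = a³·(1/6 − 1/(4j²π²)); cross terms ∫x·sin(jπx/a)·sin(lπx/a) dx = 0 for j + l even and −4jla²/(π²(j² − l²)²) for j + l odd, ∫x²·sin(jπx/a)·sin(lπx/a) dx = (−1)^(j+l)·4jla³/(π²(j² − l²)²); higher powers the same way via product-to-sum and parts.
Normalization: ∫|ψ|² dx = 10.517.
⟨x⟩ = 2.2150 and ⟨x²⟩ = 5.5387.
(Δx)² = 5.5387 − (2.2150)² = 0.63248.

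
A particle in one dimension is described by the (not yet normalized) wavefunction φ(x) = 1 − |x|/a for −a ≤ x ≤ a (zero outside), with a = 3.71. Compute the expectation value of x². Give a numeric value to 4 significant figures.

1.376

⟨x²⟩ = ∫ x²·|φ|² dx / ∫|φ|² dx (integrals over the domain).
φ is even, so ∫ over [−a, a] = 2∫₀ᵃ with φ = 1 − x/a there: ∫₀ᵃ (1 − x/a)² dx = a/3, ∫₀ᵃ x²(1 − x/a)² dx = a³/30, ∫₀ᵃ x⁴(1 − x/a)² dx = a⁵/105.
State is unnormalized: ∫|φ|² dx = 2.4733, and ∫φ*·x²·φ dx = 3.4043, so ⟨x²⟩ = 3.4043 / 2.4733.
⟨x²⟩ = 1.3764.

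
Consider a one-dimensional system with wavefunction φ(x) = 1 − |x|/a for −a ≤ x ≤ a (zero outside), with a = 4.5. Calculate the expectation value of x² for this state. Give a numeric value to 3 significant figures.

2.03

⟨x²⟩ = ∫ x²·|φ|² dx / ∫|φ|² dx (integrals over the domain).
φ is even, so ∫ over [−a, a] = 2∫₀ᵃ with φ = 1 − x/a there: ∫₀ᵃ (1 − x/a)² dx = a/3, ∫₀ᵃ x²(1 − x/a)² dx = a³/30, ∫₀ᵃ x⁴(1 − x/a)² dx = a⁵/105.
State is unnormalized: ∫|φ|² dx = 3.0000, and ∫φ*·x²·φ dx = 6.0750, so ⟨x²⟩ = 6.0750 / 3.0000.
⟨x²⟩ = 2.0250.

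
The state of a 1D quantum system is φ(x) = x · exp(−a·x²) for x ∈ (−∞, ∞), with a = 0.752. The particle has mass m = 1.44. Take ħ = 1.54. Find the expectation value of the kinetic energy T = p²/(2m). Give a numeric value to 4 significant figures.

1.858

T = −(ħ²/2m) d²/dx², so ⟨T⟩ = −(ħ²/2m) ∫ φ*·φ'' dx / ∫|φ|² dx; with m = 1.44.
Expand each integrand as polynomial × e^(−2ax²) and use ∫x^(2j)·e^(−2ax²) dx = (2j−1)!!/(4a)^j · √(π/(2a)), odd powers → 0; here √(π/(2a)) = 1.4453. Differentiate with the product rule, d/dx e^(−ax²) = −2ax·e^(−ax²).
State is unnormalized: ∫|φ|² dx = 0.48048, and ∫φ*·(−ħ²/2m · φ'') dx = 0.89261, so ⟨T⟩ = 0.89261 / 0.48048.
⟨T⟩ = 1.8578.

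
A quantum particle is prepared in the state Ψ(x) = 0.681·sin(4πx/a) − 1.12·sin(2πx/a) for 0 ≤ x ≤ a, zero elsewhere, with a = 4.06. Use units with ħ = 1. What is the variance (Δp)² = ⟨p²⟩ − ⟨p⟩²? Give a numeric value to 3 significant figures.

4.33

Compute ⟨p⟩ and ⟨p²⟩ separately; (Δp)² = ⟨p²⟩ − ⟨p⟩².
d²/dx² sin(jπx/a) = −(jπ/a)²·sin(jπx/a); on 0 ≤ x ≤ a, ∫sin²(jπx/a) dx = a/2 and ∫sin(jπx/a)·sin(lπx/a) dx = 0 for j ≠ l, so only diagonal terms survive in ∫|Ψ|² and ∫Ψ·Ψ″; ∫Ψ·Ψ′ dx = [Ψ²/2] between the walls = 0.
Normalization: ∫|Ψ|² dx = 3.4879.
⟨p⟩ = 0.0000 and ⟨p²⟩ = 4.3344.
(Δp)² = 4.3344 − (0.0000)² = 4.3344.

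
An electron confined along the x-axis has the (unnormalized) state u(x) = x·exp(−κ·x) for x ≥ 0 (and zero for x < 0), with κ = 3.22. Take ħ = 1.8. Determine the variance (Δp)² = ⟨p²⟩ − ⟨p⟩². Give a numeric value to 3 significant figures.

33.6

Compute ⟨p⟩ and ⟨p²⟩ separately; (Δp)² = ⟨p²⟩ − ⟨p⟩².
Differentiate x·exp(−κ·x) with the product rule; every integrand then reduces to terms xʲ·e^(−2κx) on [0, ∞), with ∫₀^∞ xʲ·e^(−2κx) dx = j!/(2κ)^(j+1).
Normalization: ∫|u|² dx = 0.0074881.
⟨p⟩ = 0.0000 and ⟨p²⟩ = 33.594.
(Δp)² = 33.594 − (0.0000)² = 33.594.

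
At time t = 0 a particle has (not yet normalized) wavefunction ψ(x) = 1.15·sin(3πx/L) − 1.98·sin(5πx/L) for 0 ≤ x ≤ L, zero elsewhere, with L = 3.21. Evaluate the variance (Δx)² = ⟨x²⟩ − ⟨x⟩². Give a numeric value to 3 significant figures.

Compute ⟨x⟩ and ⟨x²⟩ separately, then (Δx)² = ⟨x²⟩ − ⟨x⟩².
On 0 ≤ x ≤ L (j ≠ l): ∫sin²(jπx/L) dx = L/2, ∫sin(jπx/L)·sin(lπx/L) dx = 0; diagonal moments ∫x·sin²(jπx/L) dx = L²/4, ∫x²·sin²(jπx/L) dx = L³·(1/6 − 1/(4j²π²)); cross terms ∫x·sin(jπx/L)·sin(lπx/L) dx = 0 for j + l even and −4jlL²/(π²(j² − l²)²) for j + l odd, ∫x²·sin(jπx/L)·sin(lπx/L) dx = (−1)^(j+l)·4jlL³/(π²(j² − l²)²); higher powers the same way via product-to-sum and parts.
Normalization: ∫|ψ|² dx = 8.4149.
⟨x⟩ = 1.6050 and ⟨x²⟩ = 2.9794.
(Δx)² = 2.9794 − (1.6050)² = 0.40335.

0.403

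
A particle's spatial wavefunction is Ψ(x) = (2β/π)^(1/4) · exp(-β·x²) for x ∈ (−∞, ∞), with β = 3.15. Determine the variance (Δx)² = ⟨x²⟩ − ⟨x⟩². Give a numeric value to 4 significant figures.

0.07937

Compute ⟨x⟩ and ⟨x²⟩ separately, then (Δx)² = ⟨x²⟩ − ⟨x⟩².
Gaussian moments: ∫x^(2j)·e^(−2βx²) dx = (2j−1)!!/(4β)^j · √(π/(2β)), odd powers integrate to 0; here √(π/(2β)) = 0.70616.
⟨x⟩ = 0.0000 and ⟨x²⟩ = 0.079365.
(Δx)² = 0.079365 − (0.0000)² = 0.079365.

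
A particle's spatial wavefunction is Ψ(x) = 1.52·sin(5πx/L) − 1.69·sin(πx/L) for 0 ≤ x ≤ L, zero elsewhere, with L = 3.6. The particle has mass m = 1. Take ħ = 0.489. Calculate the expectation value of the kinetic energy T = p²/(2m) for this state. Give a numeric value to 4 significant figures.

1.068

T = −(ħ²/2m) d²/dx², so ⟨T⟩ = −(ħ²/2m) ∫ Ψ*·Ψ'' dx / ∫|Ψ|² dx; with m = 1.
d²/dx² sin(jπx/L) = −(jπ/L)²·sin(jπx/L); on 0 ≤ x ≤ L, ∫sin²(jπx/L) dx = L/2 and ∫sin(jπx/L)·sin(lπx/L) dx = 0 for j ≠ l, so only diagonal terms survive in ∫|Ψ|² and ∫Ψ·Ψ″; ∫Ψ·Ψ′ dx = [Ψ²/2] between the walls = 0.
State is unnormalized: ∫|Ψ|² dx = 9.2997, and ∫Ψ*·(−ħ²/2m · Ψ'') dx = 9.9344, so ⟨T⟩ = 9.9344 / 9.2997.
⟨T⟩ = 1.0683.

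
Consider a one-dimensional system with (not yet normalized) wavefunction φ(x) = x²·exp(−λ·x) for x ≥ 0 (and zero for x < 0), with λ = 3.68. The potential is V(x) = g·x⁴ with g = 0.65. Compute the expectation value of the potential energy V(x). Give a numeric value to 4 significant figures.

0.3721

⟨V⟩ = ∫ V(x)·|φ|² dx / ∫|φ|² dx.
Every integrand reduces to terms xʲ·e^(−2λx) on [0, ∞); use ∫₀^∞ xʲ·e^(−2λx) dx = j!/(2λ)^(j+1).
State is unnormalized: ∫|φ|² dx = 0.0011113, and ∫φ*·V(x)·φ dx = 0.00041356, so ⟨V⟩ = 0.00041356 / 0.0011113.
⟨V⟩ = 0.37214.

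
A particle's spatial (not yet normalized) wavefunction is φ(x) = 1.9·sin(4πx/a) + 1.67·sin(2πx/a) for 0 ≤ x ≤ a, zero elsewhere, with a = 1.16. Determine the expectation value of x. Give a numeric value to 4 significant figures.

⟨x⟩ = ∫ x·|φ|² dx / ∫|φ|² dx (integrals over the domain).
On 0 ≤ x ≤ a (j ≠ l): ∫sin²(jπx/a) dx = a/2, ∫sin(jπx/a)·sin(lπx/a) dx = 0; diagonal moments ∫x·sin²(jπx/a) dx = a²/4, ∫x²·sin²(jπx/a) dx = a³·(1/6 − 1/(4j²π²)); cross terms ∫x·sin(jπx/a)·sin(lπx/a) dx = 0 for j + l even and −4jla²/(π²(j² − l²)²) for j + l odd, ∫x²·sin(jπx/a)·sin(lπx/a) dx = (−1)^(j+l)·4jla³/(π²(j² − l²)²); higher powers the same way via product-to-sum and parts.
State is unnormalized: ∫|φ|² dx = 3.7114, and ∫φ*·x·φ dx = 2.1526, so ⟨x⟩ = 2.1526 / 3.7114.
⟨x⟩ = 0.58000.

0.5800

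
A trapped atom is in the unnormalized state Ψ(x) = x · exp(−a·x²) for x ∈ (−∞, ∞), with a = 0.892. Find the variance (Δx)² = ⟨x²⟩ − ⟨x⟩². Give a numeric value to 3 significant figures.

0.841

Compute ⟨x⟩ and ⟨x²⟩ separately, then (Δx)² = ⟨x²⟩ − ⟨x⟩².
Expand each integrand as polynomial × e^(−2ax²) and use ∫x^(2j)·e^(−2ax²) dx = (2j−1)!!/(4a)^j · √(π/(2a)), odd powers → 0; here √(π/(2a)) = 1.3270.
Normalization: ∫|Ψ|² dx = 0.37192.
⟨x⟩ = 0.0000 and ⟨x²⟩ = 0.84081.
(Δx)² = 0.84081 − (0.0000)² = 0.84081.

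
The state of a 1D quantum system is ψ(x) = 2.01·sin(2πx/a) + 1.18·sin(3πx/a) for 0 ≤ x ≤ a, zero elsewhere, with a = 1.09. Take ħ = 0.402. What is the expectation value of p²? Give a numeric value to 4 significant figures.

p² ψ = −ħ² d²ψ/dx²; ⟨p²⟩ = −ħ² ∫ ψ*·ψ'' dx / ∫|ψ|² dx.
d²/dx² sin(jπx/a) = −(jπ/a)²·sin(jπx/a); on 0 ≤ x ≤ a, ∫sin²(jπx/a) dx = a/2 and ∫sin(jπx/a)·sin(lπx/a) dx = 0 for j ≠ l, so only diagonal terms survive in ∫|ψ|² and ∫ψ·ψ″; ∫ψ·ψ′ dx = [ψ²/2] between the walls = 0.
State is unnormalized: ∫|ψ|² dx = 2.9607, and ∫ψ*·(−ħ² ψ'') dx = 20.992, so ⟨p²⟩ = 20.992 / 2.9607.
⟨p²⟩ = 7.0902.

7.090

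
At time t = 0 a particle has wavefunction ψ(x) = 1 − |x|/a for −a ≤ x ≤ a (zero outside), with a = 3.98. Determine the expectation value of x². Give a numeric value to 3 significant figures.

⟨x²⟩ = ∫ x²·|ψ|² dx / ∫|ψ|² dx (integrals over the domain).
ψ is even, so ∫ over [−a, a] = 2∫₀ᵃ with ψ = 1 − x/a there: ∫₀ᵃ (1 − x/a)² dx = a/3, ∫₀ᵃ x²(1 − x/a)² dx = a³/30, ∫₀ᵃ x⁴(1 − x/a)² dx = a⁵/105.
State is unnormalized: ∫|ψ|² dx = 2.6533, and ∫ψ*·x²·ψ dx = 4.2030, so ⟨x²⟩ = 4.2030 / 2.6533.
⟨x²⟩ = 1.5840.

1.58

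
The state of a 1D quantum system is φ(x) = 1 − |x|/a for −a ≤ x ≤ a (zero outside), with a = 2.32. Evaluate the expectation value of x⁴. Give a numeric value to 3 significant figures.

⟨x⁴⟩ = ∫ x⁴·|φ|² dx / ∫|φ|² dx (integrals over the domain).
φ is even, so ∫ over [−a, a] = 2∫₀ᵃ with φ = 1 − x/a there: ∫₀ᵃ (1 − x/a)² dx = a/3, ∫₀ᵃ x²(1 − x/a)² dx = a³/30, ∫₀ᵃ x⁴(1 − x/a)² dx = a⁵/105.
State is unnormalized: ∫|φ|² dx = 1.5467, and ∫φ*·x⁴·φ dx = 1.2802, so ⟨x⁴⟩ = 1.2802 / 1.5467.
⟨x⁴⟩ = 0.82772.

0.828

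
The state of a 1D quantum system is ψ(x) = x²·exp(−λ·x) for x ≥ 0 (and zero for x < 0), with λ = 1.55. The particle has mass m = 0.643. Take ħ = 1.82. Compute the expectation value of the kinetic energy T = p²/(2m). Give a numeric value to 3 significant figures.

T = −(ħ²/2m) d²/dx², so ⟨T⟩ = −(ħ²/2m) ∫ ψ*·ψ'' dx / ∫|ψ|² dx; with m = 0.643.
Differentiate x²·exp(−λ·x) with the product rule; every integrand then reduces to terms xʲ·e^(−2λx) on [0, ∞), with ∫₀^∞ xʲ·e^(−2λx) dx = j!/(2λ)^(j+1).
State is unnormalized: ∫|ψ|² dx = 0.083831, and ∫ψ*·(−ħ²/2m · ψ'') dx = 0.17292, so ⟨T⟩ = 0.17292 / 0.083831.
⟨T⟩ = 2.0627.

2.06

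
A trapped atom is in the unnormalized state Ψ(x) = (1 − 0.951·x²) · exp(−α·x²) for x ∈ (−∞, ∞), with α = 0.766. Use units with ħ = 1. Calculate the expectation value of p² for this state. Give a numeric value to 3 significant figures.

p² Ψ = −ħ² d²Ψ/dx²; ⟨p²⟩ = −ħ² ∫ Ψ*·Ψ'' dx / ∫|Ψ|² dx.
Expand each integrand as polynomial × e^(−2αx²) and use ∫x^(2j)·e^(−2αx²) dx = (2j−1)!!/(4α)^j · √(π/(2α)), odd powers → 0; here √(π/(2α)) = 1.4320. Differentiate with the product rule, d/dx e^(−αx²) = −2αx·e^(−αx²).
State is unnormalized: ∫|Ψ|² dx = 0.95694, and ∫Ψ*·(−ħ² Ψ'') dx = 2.5175, so ⟨p²⟩ = 2.5175 / 0.95694.
⟨p²⟩ = 2.6308.

2.63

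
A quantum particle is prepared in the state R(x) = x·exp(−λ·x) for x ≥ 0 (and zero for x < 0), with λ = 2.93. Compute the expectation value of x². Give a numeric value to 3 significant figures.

0.349

⟨x²⟩ = ∫ x²·|R|² dx / ∫|R|² dx (integrals over the domain).
Every integrand reduces to terms xʲ·e^(−2λx) on [0, ∞); use ∫₀^∞ xʲ·e^(−2λx) dx = j!/(2λ)^(j+1).
State is unnormalized: ∫|R|² dx = 0.0099389, and ∫R*·x²·R dx = 0.0034731, so ⟨x²⟩ = 0.0034731 / 0.0099389.
⟨x²⟩ = 0.34945.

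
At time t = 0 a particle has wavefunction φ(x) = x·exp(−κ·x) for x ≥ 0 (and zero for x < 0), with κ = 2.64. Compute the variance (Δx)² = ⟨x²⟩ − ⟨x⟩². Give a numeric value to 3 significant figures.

Compute ⟨x⟩ and ⟨x²⟩ separately, then (Δx)² = ⟨x²⟩ − ⟨x⟩².
Every integrand reduces to terms xʲ·e^(−2κx) on [0, ∞); use ∫₀^∞ xʲ·e^(−2κx) dx = j!/(2κ)^(j+1).
Normalization: ∫|φ|² dx = 0.013587.
⟨x⟩ = 0.56818 and ⟨x²⟩ = 0.43044.
(Δx)² = 0.43044 − (0.56818)² = 0.10761.

0.108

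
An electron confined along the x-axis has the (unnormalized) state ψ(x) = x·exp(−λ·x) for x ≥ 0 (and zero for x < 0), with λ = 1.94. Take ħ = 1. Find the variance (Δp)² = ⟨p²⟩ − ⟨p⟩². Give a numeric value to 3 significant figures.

3.76

Compute ⟨p⟩ and ⟨p²⟩ separately; (Δp)² = ⟨p²⟩ − ⟨p⟩².
Differentiate x·exp(−λ·x) with the product rule; every integrand then reduces to terms xʲ·e^(−2λx) on [0, ∞), with ∫₀^∞ xʲ·e^(−2λx) dx = j!/(2λ)^(j+1).
Normalization: ∫|ψ|² dx = 0.034240.
⟨p⟩ = 0.0000 and ⟨p²⟩ = 3.7636.
(Δp)² = 3.7636 − (0.0000)² = 3.7636.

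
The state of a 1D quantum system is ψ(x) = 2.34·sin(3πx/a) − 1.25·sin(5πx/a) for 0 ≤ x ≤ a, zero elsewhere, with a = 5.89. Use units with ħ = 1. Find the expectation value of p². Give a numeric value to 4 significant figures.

p² ψ = −ħ² d²ψ/dx²; ⟨p²⟩ = −ħ² ∫ ψ*·ψ'' dx / ∫|ψ|² dx.
d²/dx² sin(jπx/a) = −(jπ/a)²·sin(jπx/a); on 0 ≤ x ≤ a, ∫sin²(jπx/a) dx = a/2 and ∫sin(jπx/a)·sin(lπx/a) dx = 0 for j ≠ l, so only diagonal terms survive in ∫|ψ|² and ∫ψ·ψ″; ∫ψ·ψ′ dx = [ψ²/2] between the walls = 0.
State is unnormalized: ∫|ψ|² dx = 20.727, and ∫ψ*·(−ħ² ψ'') dx = 74.016, so ⟨p²⟩ = 74.016 / 20.727.
⟨p²⟩ = 3.5710.

3.571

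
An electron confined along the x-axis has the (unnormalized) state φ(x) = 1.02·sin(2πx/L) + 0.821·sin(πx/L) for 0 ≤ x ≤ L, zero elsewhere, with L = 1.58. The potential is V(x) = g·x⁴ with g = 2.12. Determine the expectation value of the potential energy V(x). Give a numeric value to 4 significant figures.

0.4918

⟨V⟩ = ∫ V(x)·|φ|² dx / ∫|φ|² dx.
On 0 ≤ x ≤ L (j ≠ l): ∫sin²(jπx/L) dx = L/2, ∫sin(jπx/L)·sin(lπx/L) dx = 0; diagonal moments ∫x·sin²(jπx/L) dx = L²/4, ∫x²·sin²(jπx/L) dx = L³·(1/6 − 1/(4j²π²)); cross terms ∫x·sin(jπx/L)·sin(lπx/L) dx = 0 for j + l even and −4jlL²/(π²(j² − l²)²) for j + l odd, ∫x²·sin(jπx/L)·sin(lπx/L) dx = (−1)^(j+l)·4jlL³/(π²(j² − l²)²); higher powers the same way via product-to-sum and parts.
State is unnormalized: ∫|φ|² dx = 1.3544, and ∫φ*·V(x)·φ dx = 0.66604, so ⟨V⟩ = 0.66604 / 1.3544.
⟨V⟩ = 0.49176.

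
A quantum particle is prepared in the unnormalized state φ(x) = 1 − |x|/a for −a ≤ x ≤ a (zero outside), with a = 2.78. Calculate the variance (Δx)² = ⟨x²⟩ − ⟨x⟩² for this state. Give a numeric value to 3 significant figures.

0.773

Compute ⟨x⟩ and ⟨x²⟩ separately, then (Δx)² = ⟨x²⟩ − ⟨x⟩².
φ is even, so ∫ over [−a, a] = 2∫₀ᵃ with φ = 1 − x/a there: ∫₀ᵃ (1 − x/a)² dx = a/3, ∫₀ᵃ x²(1 − x/a)² dx = a³/30, ∫₀ᵃ x⁴(1 − x/a)² dx = a⁵/105.
Normalization: ∫|φ|² dx = 1.8533.
⟨x⟩ = 0.0000 and ⟨x²⟩ = 0.77284.
(Δx)² = 0.77284 − (0.0000)² = 0.77284.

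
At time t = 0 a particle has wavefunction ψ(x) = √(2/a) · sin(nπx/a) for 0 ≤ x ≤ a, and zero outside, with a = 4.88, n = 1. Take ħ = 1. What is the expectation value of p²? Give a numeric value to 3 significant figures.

0.414

p² ψ = −ħ² d²ψ/dx²; ⟨p²⟩ = −ħ² ∫ ψ*·ψ'' dx.
d/dx sin(nπx/a) = (nπ/a)·cos(nπx/a) and d²/dx² sin(nπx/a) = −(nπ/a)²·sin(nπx/a); on 0 ≤ x ≤ a, ∫sin²(nπx/a) dx = a/2 and ∫sin(nπx/a)·cos(nπx/a) dx = 0.
⟨p²⟩ = 0.41444.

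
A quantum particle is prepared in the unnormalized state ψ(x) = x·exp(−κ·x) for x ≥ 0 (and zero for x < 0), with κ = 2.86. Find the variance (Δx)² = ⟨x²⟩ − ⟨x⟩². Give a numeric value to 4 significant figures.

0.09169

Compute ⟨x⟩ and ⟨x²⟩ separately, then (Δx)² = ⟨x²⟩ − ⟨x⟩².
Every integrand reduces to terms xʲ·e^(−2κx) on [0, ∞); use ∫₀^∞ xʲ·e^(−2κx) dx = j!/(2κ)^(j+1).
Normalization: ∫|ψ|² dx = 0.010687.
⟨x⟩ = 0.52448 and ⟨x²⟩ = 0.36677.
(Δx)² = 0.36677 − (0.52448)² = 0.091692.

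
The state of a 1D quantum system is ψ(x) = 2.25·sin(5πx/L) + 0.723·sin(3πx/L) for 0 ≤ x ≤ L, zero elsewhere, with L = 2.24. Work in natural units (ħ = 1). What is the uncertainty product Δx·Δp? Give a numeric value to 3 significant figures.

Δx = √(⟨x²⟩−⟨x⟩²), Δp = √(⟨p²⟩−⟨p⟩²).
On 0 ≤ x ≤ L (j ≠ l): ∫sin²(jπx/L) dx = L/2, ∫sin(jπx/L)·sin(lπx/L) dx = 0; diagonal moments ∫x·sin²(jπx/L) dx = L²/4, ∫x²·sin²(jπx/L) dx = L³·(1/6 − 1/(4j²π²)); cross terms ∫x·sin(jπx/L)·sin(lπx/L) dx = 0 for j + l even and −4jlL²/(π²(j² − l²)²) for j + l odd, ∫x²·sin(jπx/L)·sin(lπx/L) dx = (−1)^(j+l)·4jlL³/(π²(j² − l²)²); higher powers the same way via product-to-sum and parts. d²/dx² sin(jπx/L) = −(jπ/L)²·sin(jπx/L); on 0 ≤ x ≤ L, ∫sin²(jπx/L) dx = L/2 and ∫sin(jπx/L)·sin(lπx/L) dx = 0 for j ≠ l, so only diagonal terms survive in ∫|ψ|² and ∫ψ·ψ″; ∫ψ·ψ′ dx = [ψ²/2] between the walls = 0.
Normalization: ∫|ψ|² dx = 6.2555.
⟨x⟩ = 1.1200, ⟨x²⟩ = 1.7995 ⇒ Δx = 0.73830.
⟨p⟩ = 0.0000, ⟨p²⟩ = 46.229 ⇒ Δp = 6.7992.
Δx·Δp = 5.0199.

5.02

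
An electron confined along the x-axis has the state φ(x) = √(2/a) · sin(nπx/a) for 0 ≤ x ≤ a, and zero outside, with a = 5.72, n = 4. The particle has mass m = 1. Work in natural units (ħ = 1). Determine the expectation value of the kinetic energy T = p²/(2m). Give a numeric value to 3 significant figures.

T = −(ħ²/2m) d²/dx², so ⟨T⟩ = −(ħ²/2m) ∫ φ*·φ'' dx; with m = 1.
d/dx sin(nπx/a) = (nπ/a)·cos(nπx/a) and d²/dx² sin(nπx/a) = −(nπ/a)²·sin(nπx/a); on 0 ≤ x ≤ a, ∫sin²(nπx/a) dx = a/2 and ∫sin(nπx/a)·cos(nπx/a) dx = 0.
⟨T⟩ = 2.4132.

2.41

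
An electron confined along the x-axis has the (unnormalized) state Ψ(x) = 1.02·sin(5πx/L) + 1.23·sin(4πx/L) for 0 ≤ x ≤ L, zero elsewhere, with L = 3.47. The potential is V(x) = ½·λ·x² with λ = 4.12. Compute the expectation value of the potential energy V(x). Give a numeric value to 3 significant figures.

3.32

⟨V⟩ = ∫ V(x)·|Ψ|² dx / ∫|Ψ|² dx.
On 0 ≤ x ≤ L (j ≠ l): ∫sin²(jπx/L) dx = L/2, ∫sin(jπx/L)·sin(lπx/L) dx = 0; diagonal moments ∫x·sin²(jπx/L) dx = L²/4, ∫x²·sin²(jπx/L) dx = L³·(1/6 − 1/(4j²π²)); cross terms ∫x·sin(jπx/L)·sin(lπx/L) dx = 0 for j + l even and −4jlL²/(π²(j² − l²)²) for j + l odd, ∫x²·sin(jπx/L)·sin(lπx/L) dx = (−1)^(j+l)·4jlL³/(π²(j² − l²)²); higher powers the same way via product-to-sum and parts.
State is unnormalized: ∫|Ψ|² dx = 4.4300, and ∫Ψ*·V(x)·Ψ dx = 14.718, so ⟨V⟩ = 14.718 / 4.4300.
⟨V⟩ = 3.3225.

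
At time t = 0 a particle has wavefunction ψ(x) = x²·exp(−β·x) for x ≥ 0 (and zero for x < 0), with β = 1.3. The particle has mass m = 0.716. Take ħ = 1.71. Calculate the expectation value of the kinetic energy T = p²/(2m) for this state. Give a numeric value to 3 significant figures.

T = −(ħ²/2m) d²/dx², so ⟨T⟩ = −(ħ²/2m) ∫ ψ*·ψ'' dx / ∫|ψ|² dx; with m = 0.716.
Differentiate x²·exp(−β·x) with the product rule; every integrand then reduces to terms xʲ·e^(−2βx) on [0, ∞), with ∫₀^∞ xʲ·e^(−2βx) dx = j!/(2β)^(j+1).
State is unnormalized: ∫|ψ|² dx = 0.20200, and ∫ψ*·(−ħ²/2m · ψ'') dx = 0.23236, so ⟨T⟩ = 0.23236 / 0.20200.
⟨T⟩ = 1.1503.

1.15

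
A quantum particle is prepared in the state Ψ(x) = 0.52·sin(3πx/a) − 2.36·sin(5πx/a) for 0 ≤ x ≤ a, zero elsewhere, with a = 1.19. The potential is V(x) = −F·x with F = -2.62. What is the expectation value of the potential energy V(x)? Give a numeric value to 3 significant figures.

⟨V⟩ = ∫ V(x)·|Ψ|² dx / ∫|Ψ|² dx.
On 0 ≤ x ≤ a (j ≠ l): ∫sin²(jπx/a) dx = a/2, ∫sin(jπx/a)·sin(lπx/a) dx = 0; diagonal moments ∫x·sin²(jπx/a) dx = a²/4, ∫x²·sin²(jπx/a) dx = a³·(1/6 − 1/(4j²π²)); cross terms ∫x·sin(jπx/a)·sin(lπx/a) dx = 0 for j + l even and −4jla²/(π²(j² − l²)²) for j + l odd, ∫x²·sin(jπx/a)·sin(lπx/a) dx = (−1)^(j+l)·4jla³/(π²(j² − l²)²); higher powers the same way via product-to-sum and parts.
State is unnormalized: ∫|Ψ|² dx = 3.4748, and ∫Ψ*·V(x)·Ψ dx = 5.4169, so ⟨V⟩ = 5.4169 / 3.4748.
⟨V⟩ = 1.5589.

1.56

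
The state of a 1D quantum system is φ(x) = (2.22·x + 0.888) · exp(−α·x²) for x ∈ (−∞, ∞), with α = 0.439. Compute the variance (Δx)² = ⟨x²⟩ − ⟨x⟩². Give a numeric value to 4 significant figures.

Compute ⟨x⟩ and ⟨x²⟩ separately, then (Δx)² = ⟨x²⟩ − ⟨x⟩².
Expand each integrand as polynomial × e^(−2αx²) and use ∫x^(2j)·e^(−2αx²) dx = (2j−1)!!/(4α)^j · √(π/(2α)), odd powers → 0; here √(π/(2α)) = 1.8916.
Normalization: ∫|φ|² dx = 6.8006.
⟨x⟩ = 0.62453 and ⟨x²⟩ = 1.4586.
(Δx)² = 1.4586 − (0.62453)² = 1.0686.

1.069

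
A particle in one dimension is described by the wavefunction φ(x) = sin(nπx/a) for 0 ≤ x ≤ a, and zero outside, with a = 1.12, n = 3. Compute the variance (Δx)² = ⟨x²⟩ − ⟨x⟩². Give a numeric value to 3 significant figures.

0.0975

Compute ⟨x⟩ and ⟨x²⟩ separately, then (Δx)² = ⟨x²⟩ − ⟨x⟩².
With sin²θ = (1 − cos2θ)/2 on 0 ≤ x ≤ a: ∫sin²(nπx/a) dx = a/2, ∫x·sin²(nπx/a) dx = a²/4, ∫x²·sin²(nπx/a) dx = a³·(1/6 − 1/(4n²π²)); higher powers xᵏ the same way, integrating xᵏ·cos(2nπx/a) by parts.
Normalization: ∫|φ|² dx = 0.56000.
⟨x⟩ = 0.56000 and ⟨x²⟩ = 0.41107.
(Δx)² = 0.41107 − (0.56000)² = 0.097472.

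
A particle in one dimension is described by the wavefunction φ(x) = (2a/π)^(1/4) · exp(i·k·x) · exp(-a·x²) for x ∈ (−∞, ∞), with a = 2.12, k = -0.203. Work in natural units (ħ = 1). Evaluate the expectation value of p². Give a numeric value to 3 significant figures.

p² φ = −ħ² d²φ/dx²; ⟨p²⟩ = −ħ² ∫ φ*·φ'' dx.
Gaussian moments: ∫x^(2j)·e^(−2ax²) dx = (2j−1)!!/(4a)^j · √(π/(2a)), odd powers integrate to 0; here √(π/(2a)) = 0.86078. Derivatives: φ′ = (ik − 2ax)·φ, φ″ = ((ik − 2ax)² − 2a)·φ; the odd-in-x pieces drop out.
⟨p²⟩ = 2.1612.

2.16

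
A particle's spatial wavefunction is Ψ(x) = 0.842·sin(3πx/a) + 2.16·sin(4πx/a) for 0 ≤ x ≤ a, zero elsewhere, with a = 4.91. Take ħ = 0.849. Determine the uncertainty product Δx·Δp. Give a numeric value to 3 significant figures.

2.57

Δx = √(⟨x²⟩−⟨x⟩²), Δp = √(⟨p²⟩−⟨p⟩²).
On 0 ≤ x ≤ a (j ≠ l): ∫sin²(jπx/a) dx = a/2, ∫sin(jπx/a)·sin(lπx/a) dx = 0; diagonal moments ∫x·sin²(jπx/a) dx = a²/4, ∫x²·sin²(jπx/a) dx = a³·(1/6 − 1/(4j²π²)); cross terms ∫x·sin(jπx/a)·sin(lπx/a) dx = 0 for j + l even and −4jla²/(π²(j² − l²)²) for j + l odd, ∫x²·sin(jπx/a)·sin(lπx/a) dx = (−1)^(j+l)·4jla³/(π²(j² − l²)²); higher powers the same way via product-to-sum and parts. d²/dx² sin(jπx/a) = −(jπ/a)²·sin(jπx/a); on 0 ≤ x ≤ a, ∫sin²(jπx/a) dx = a/2 and ∫sin(jπx/a)·sin(lπx/a) dx = 0 for j ≠ l, so only diagonal terms survive in ∫|Ψ|² and ∫Ψ·Ψ″; ∫Ψ·Ψ′ dx = [Ψ²/2] between the walls = 0.
Normalization: ∫|Ψ|² dx = 13.195.
⟨x⟩ = 1.7954, ⟨x²⟩ = 4.7130 ⇒ Δx = 1.2205.
⟨p⟩ = 0.0000, ⟨p²⟩ = 4.4489 ⇒ Δp = 2.1093.
Δx·Δp = 2.5744.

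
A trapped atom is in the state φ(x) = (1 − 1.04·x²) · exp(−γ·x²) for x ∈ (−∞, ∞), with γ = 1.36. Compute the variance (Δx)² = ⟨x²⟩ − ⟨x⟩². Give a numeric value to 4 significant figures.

Compute ⟨x⟩ and ⟨x²⟩ separately, then (Δx)² = ⟨x²⟩ − ⟨x⟩².
Expand each integrand as polynomial × e^(−2γx²) and use ∫x^(2j)·e^(−2γx²) dx = (2j−1)!!/(4γ)^j · √(π/(2γ)), odd powers → 0; here √(π/(2γ)) = 1.0747.
Normalization: ∫|φ|² dx = 0.78163.
⟨x⟩ = 0.0000 and ⟨x²⟩ = 0.10140.
(Δx)² = 0.10140 − (0.0000)² = 0.10140.

0.1014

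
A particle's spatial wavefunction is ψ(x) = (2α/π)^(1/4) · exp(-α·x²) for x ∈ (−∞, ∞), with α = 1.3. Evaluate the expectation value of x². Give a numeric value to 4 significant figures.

⟨x²⟩ = ∫ x²·|ψ|² dx (integrals over the domain).
Gaussian moments: ∫x^(2j)·e^(−2αx²) dx = (2j−1)!!/(4α)^j · √(π/(2α)), odd powers integrate to 0; here √(π/(2α)) = 1.0992.
⟨x²⟩ = 0.19231.

0.1923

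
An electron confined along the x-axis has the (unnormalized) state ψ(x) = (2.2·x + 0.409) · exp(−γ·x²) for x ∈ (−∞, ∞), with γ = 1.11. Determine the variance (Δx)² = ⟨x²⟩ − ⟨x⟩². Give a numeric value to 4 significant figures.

0.5118

Compute ⟨x⟩ and ⟨x²⟩ separately, then (Δx)² = ⟨x²⟩ − ⟨x⟩².
Expand each integrand as polynomial × e^(−2γx²) and use ∫x^(2j)·e^(−2γx²) dx = (2j−1)!!/(4γ)^j · √(π/(2γ)), odd powers → 0; here √(π/(2γ)) = 1.1896.
Normalization: ∫|ψ|² dx = 1.4958.
⟨x⟩ = 0.32235 and ⟨x²⟩ = 0.61575.
(Δx)² = 0.61575 − (0.32235)² = 0.51184.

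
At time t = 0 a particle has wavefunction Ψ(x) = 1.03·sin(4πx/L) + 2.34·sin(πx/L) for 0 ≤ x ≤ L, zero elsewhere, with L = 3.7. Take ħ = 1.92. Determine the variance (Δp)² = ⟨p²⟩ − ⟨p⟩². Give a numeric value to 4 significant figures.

Compute ⟨p⟩ and ⟨p²⟩ separately; (Δp)² = ⟨p²⟩ − ⟨p⟩².
d²/dx² sin(jπx/L) = −(jπ/L)²·sin(jπx/L); on 0 ≤ x ≤ L, ∫sin²(jπx/L) dx = L/2 and ∫sin(jπx/L)·sin(lπx/L) dx = 0 for j ≠ l, so only diagonal terms survive in ∫|Ψ|² and ∫Ψ·Ψ″; ∫Ψ·Ψ′ dx = [Ψ²/2] between the walls = 0.
Normalization: ∫|Ψ|² dx = 12.093.
⟨p⟩ = 0.0000 and ⟨p²⟩ = 9.1279.
(Δp)² = 9.1279 − (0.0000)² = 9.1279.

9.128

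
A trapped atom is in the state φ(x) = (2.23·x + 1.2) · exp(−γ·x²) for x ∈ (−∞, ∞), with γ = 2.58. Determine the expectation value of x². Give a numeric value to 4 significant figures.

0.1455

⟨x²⟩ = ∫ x²·|φ|² dx / ∫|φ|² dx (integrals over the domain).
Expand each integrand as polynomial × e^(−2γx²) and use ∫x^(2j)·e^(−2γx²) dx = (2j−1)!!/(4γ)^j · √(π/(2γ)), odd powers → 0; here √(π/(2γ)) = 0.78028.
State is unnormalized: ∫|φ|² dx = 1.4996, and ∫φ*·x²·φ dx = 0.21818, so ⟨x²⟩ = 0.21818 / 1.4996.
⟨x²⟩ = 0.14549.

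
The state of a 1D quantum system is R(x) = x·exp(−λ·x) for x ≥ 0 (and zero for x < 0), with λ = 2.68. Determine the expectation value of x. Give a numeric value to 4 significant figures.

0.5597

⟨x⟩ = ∫ x·|R|² dx / ∫|R|² dx (integrals over the domain).
Every integrand reduces to terms xʲ·e^(−2λx) on [0, ∞); use ∫₀^∞ xʲ·e^(−2λx) dx = j!/(2λ)^(j+1).
State is unnormalized: ∫|R|² dx = 0.012988, and ∫R*·x·R dx = 0.0072693, so ⟨x⟩ = 0.0072693 / 0.012988.
⟨x⟩ = 0.55970.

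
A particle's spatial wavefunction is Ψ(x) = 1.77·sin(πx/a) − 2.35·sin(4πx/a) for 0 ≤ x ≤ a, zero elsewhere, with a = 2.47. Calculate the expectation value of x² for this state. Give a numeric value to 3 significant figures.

1.99

⟨x²⟩ = ∫ x²·|Ψ|² dx / ∫|Ψ|² dx (integrals over the domain).
On 0 ≤ x ≤ a (j ≠ l): ∫sin²(jπx/a) dx = a/2, ∫sin(jπx/a)·sin(lπx/a) dx = 0; diagonal moments ∫x·sin²(jπx/a) dx = a²/4, ∫x²·sin²(jπx/a) dx = a³·(1/6 − 1/(4j²π²)); cross terms ∫x·sin(jπx/a)·sin(lπx/a) dx = 0 for j + l even and −4jla²/(π²(j² − l²)²) for j + l odd, ∫x²·sin(jπx/a)·sin(lπx/a) dx = (−1)^(j+l)·4jla³/(π²(j² − l²)²); higher powers the same way via product-to-sum and parts.
State is unnormalized: ∫|Ψ|² dx = 10.689, and ∫Ψ*·x²·Ψ dx = 21.314, so ⟨x²⟩ = 21.314 / 10.689.
⟨x²⟩ = 1.9939.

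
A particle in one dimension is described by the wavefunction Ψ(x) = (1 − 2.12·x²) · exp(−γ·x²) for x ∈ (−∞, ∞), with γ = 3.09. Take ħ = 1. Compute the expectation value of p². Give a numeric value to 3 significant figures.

6.42

p² Ψ = −ħ² d²Ψ/dx²; ⟨p²⟩ = −ħ² ∫ Ψ*·Ψ'' dx / ∫|Ψ|² dx.
Expand each integrand as polynomial × e^(−2γx²) and use ∫x^(2j)·e^(−2γx²) dx = (2j−1)!!/(4γ)^j · √(π/(2γ)), odd powers → 0; here √(π/(2γ)) = 0.71299. Differentiate with the product rule, d/dx e^(−γx²) = −2γx·e^(−γx²).
State is unnormalized: ∫|Ψ|² dx = 0.53133, and ∫Ψ*·(−ħ² Ψ'') dx = 3.4126, so ⟨p²⟩ = 3.4126 / 0.53133.
⟨p²⟩ = 6.4228.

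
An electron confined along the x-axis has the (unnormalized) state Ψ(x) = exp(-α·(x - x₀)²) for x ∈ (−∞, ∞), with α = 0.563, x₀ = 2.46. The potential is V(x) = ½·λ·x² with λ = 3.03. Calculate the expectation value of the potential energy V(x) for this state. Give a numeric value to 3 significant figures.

9.84

⟨V⟩ = ∫ V(x)·|Ψ|² dx / ∫|Ψ|² dx.
Gaussian moments (u = x − x₀): ∫u^(2j)·e^(−2αu²) du = (2j−1)!!/(4α)^j · √(π/(2α)), odd powers integrate to 0; here √(π/(2α)) = 1.6703.
State is unnormalized: ∫|Ψ|² dx = 1.6703, and ∫Ψ*·V(x)·Ψ dx = 16.438, so ⟨V⟩ = 16.438 / 1.6703.
⟨V⟩ = 9.8409.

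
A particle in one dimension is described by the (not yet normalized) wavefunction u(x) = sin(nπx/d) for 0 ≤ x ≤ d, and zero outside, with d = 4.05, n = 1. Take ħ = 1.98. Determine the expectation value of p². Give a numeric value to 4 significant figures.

p² u = −ħ² d²u/dx²; ⟨p²⟩ = −ħ² ∫ u*·u'' dx / ∫|u|² dx.
d/dx sin(nπx/d) = (nπ/d)·cos(nπx/d) and d²/dx² sin(nπx/d) = −(nπ/d)²·sin(nπx/d); on 0 ≤ x ≤ d, ∫sin²(nπx/d) dx = d/2 and ∫sin(nπx/d)·cos(nπx/d) dx = 0.
State is unnormalized: ∫|u|² dx = 2.0250, and ∫u*·(−ħ² u'') dx = 4.7769, so ⟨p²⟩ = 4.7769 / 2.0250.
⟨p²⟩ = 2.3590.

2.359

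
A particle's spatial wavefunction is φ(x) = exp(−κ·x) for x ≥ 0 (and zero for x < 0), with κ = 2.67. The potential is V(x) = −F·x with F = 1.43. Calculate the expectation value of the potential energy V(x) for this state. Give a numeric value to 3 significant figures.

-0.268

⟨V⟩ = ∫ V(x)·|φ|² dx / ∫|φ|² dx.
Every integrand reduces to terms xʲ·e^(−2κx) on [0, ∞); use ∫₀^∞ xʲ·e^(−2κx) dx = j!/(2κ)^(j+1).
State is unnormalized: ∫|φ|² dx = 0.18727, and ∫φ*·V(x)·φ dx = -0.050148, so ⟨V⟩ = -0.050148 / 0.18727.
⟨V⟩ = -0.26779.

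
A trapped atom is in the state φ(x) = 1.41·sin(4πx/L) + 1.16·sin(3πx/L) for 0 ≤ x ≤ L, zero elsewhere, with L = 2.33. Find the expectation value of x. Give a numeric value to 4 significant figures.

⟨x⟩ = ∫ x·|φ|² dx / ∫|φ|² dx (integrals over the domain).
On 0 ≤ x ≤ L (j ≠ l): ∫sin²(jπx/L) dx = L/2, ∫sin(jπx/L)·sin(lπx/L) dx = 0; diagonal moments ∫x·sin²(jπx/L) dx = L²/4, ∫x²·sin²(jπx/L) dx = L³·(1/6 − 1/(4j²π²)); cross terms ∫x·sin(jπx/L)·sin(lπx/L) dx = 0 for j + l even and −4jlL²/(π²(j² − l²)²) for j + l odd, ∫x²·sin(jπx/L)·sin(lπx/L) dx = (−1)^(j+l)·4jlL³/(π²(j² − l²)²); higher powers the same way via product-to-sum and parts.
State is unnormalized: ∫|φ|² dx = 3.8838, and ∫φ*·x·φ dx = 2.7619, so ⟨x⟩ = 2.7619 / 3.8838.
⟨x⟩ = 0.71115.

0.7112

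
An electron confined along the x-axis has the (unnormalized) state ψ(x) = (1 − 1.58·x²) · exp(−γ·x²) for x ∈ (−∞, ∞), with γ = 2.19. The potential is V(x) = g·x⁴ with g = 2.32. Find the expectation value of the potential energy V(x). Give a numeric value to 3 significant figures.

⟨V⟩ = ∫ V(x)·|ψ|² dx / ∫|ψ|² dx.
Expand each integrand as polynomial × e^(−2γx²) and use ∫x^(2j)·e^(−2γx²) dx = (2j−1)!!/(4γ)^j · √(π/(2γ)), odd powers → 0; here √(π/(2γ)) = 0.84691.
State is unnormalized: ∫|ψ|² dx = 0.62406, and ∫ψ*·V(x)·ψ dx = 0.025729, so ⟨V⟩ = 0.025729 / 0.62406.
⟨V⟩ = 0.041229.

0.0412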